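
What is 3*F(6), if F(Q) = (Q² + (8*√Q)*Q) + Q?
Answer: 126 + 144*√6 ≈ 478.73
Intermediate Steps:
F(Q) = Q + Q² + 8*Q^(3/2) (F(Q) = (Q² + 8*Q^(3/2)) + Q = Q + Q² + 8*Q^(3/2))
3*F(6) = 3*(6 + 6² + 8*6^(3/2)) = 3*(6 + 36 + 8*(6*√6)) = 3*(6 + 36 + 48*√6) = 3*(42 + 48*√6) = 126 + 144*√6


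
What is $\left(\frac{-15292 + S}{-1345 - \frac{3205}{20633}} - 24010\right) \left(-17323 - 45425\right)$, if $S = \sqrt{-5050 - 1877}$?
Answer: $\frac{6965782921857312}{4625765} + \frac{215779914 i \sqrt{6927}}{4625765} \approx 1.5059 \cdot 10^{9} + 3882.4 i$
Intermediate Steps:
$S = i \sqrt{6927}$ ($S = \sqrt{-5050 - 1877} = \sqrt{-6927} = i \sqrt{6927} \approx 83.229 i$)
$\left(\frac{-15292 + S}{-1345 - \frac{3205}{20633}} - 24010\right) \left(-17323 - 45425\right) = \left(\frac{-15292 + i \sqrt{6927}}{-1345 - \frac{3205}{20633}} - 24010\right) \left(-17323 - 45425\right) = \left(\frac{-15292 + i \sqrt{6927}}{-1345 - \frac{3205}{20633}} - 24010\right) \left(-62748\right) = \left(\frac{-15292 + i \sqrt{6927}}{- \frac{27754590}{20633}} - 24010\right) \left(-62748\right) = \left(\left(-15292 + i \sqrt{6927}\right) \left(- \frac{20633}{27754590}\right) - 24010\right) \left(-62748\right) = \left(\left(\frac{157759918}{13877295} - \frac{20633 i \sqrt{6927}}{27754590}\right) - 24010\right) \left(-62748\right) = \left(- \frac{333036093032}{13877295} - \frac{20633 i \sqrt{6927}}{27754590}\right) \left(-62748\right) = \frac{6965782921857312}{4625765} + \frac{215779914 i \sqrt{6927}}{4625765}$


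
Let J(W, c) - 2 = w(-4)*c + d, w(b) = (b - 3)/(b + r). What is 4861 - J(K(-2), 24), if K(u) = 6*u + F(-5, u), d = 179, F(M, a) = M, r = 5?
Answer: 4848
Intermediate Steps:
K(u) = -5 + 6*u (K(u) = 6*u - 5 = -5 + 6*u)
w(b) = (-3 + b)/(5 + b) (w(b) = (b - 3)/(b + 5) = (-3 + b)/(5 + b))
J(W, c) = 181 - 7*c (J(W, c) = 2 + (((-3 - 4)/(5 - 4))*c + 179) = 2 + ((-7/1)*c + 179) = 2 + ((1*(-7))*c + 179) = 2 + (-7*c + 179) = 2 + (179 - 7*c) = 181 - 7*c)
4861 - J(K(-2), 24) = 4861 - (181 - 7*24) = 4861 - (181 - 168) = 4861 - 1*13 = 4861 - 13 = 4848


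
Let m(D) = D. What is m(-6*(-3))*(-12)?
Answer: -216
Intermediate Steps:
m(-6*(-3))*(-12) = -6*(-3)*(-12) = 18*(-12) = -216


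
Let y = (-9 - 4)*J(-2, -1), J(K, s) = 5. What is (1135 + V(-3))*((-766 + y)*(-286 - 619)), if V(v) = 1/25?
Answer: 4268062536/5 ≈ 8.5361e+8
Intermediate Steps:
V(v) = 1/25
y = -65 (y = (-9 - 4)*5 = -13*5 = -65)
(1135 + V(-3))*((-766 + y)*(-286 - 619)) = (1135 + 1/25)*((-766 - 65)*(-286 - 619)) = 28376*(-831*(-905))/25 = (28376/25)*752055 = 4268062536/5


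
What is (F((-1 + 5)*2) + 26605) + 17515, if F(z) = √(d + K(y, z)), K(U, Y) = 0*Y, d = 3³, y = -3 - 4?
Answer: 44120 + 3*√3 ≈ 44125.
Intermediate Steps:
y = -7
d = 27
K(U, Y) = 0
F(z) = 3*√3 (F(z) = √(27 + 0) = √27 = 3*√3)
(F((-1 + 5)*2) + 26605) + 17515 = (3*√3 + 26605) + 17515 = (26605 + 3*√3) + 17515 = 44120 + 3*√3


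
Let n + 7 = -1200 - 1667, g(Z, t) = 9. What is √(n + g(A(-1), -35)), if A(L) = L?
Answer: I*√2865 ≈ 53.526*I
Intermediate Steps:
n = -2874 (n = -7 + (-1200 - 1667) = -7 - 2867 = -2874)
√(n + g(A(-1), -35)) = √(-2874 + 9) = √(-2865) = I*√2865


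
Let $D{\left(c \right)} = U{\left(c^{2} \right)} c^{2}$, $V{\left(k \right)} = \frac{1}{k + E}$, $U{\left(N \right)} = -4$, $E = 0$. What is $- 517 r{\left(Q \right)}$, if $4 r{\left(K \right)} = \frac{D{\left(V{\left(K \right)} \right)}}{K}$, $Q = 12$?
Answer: $\frac{517}{1728} \approx 0.29919$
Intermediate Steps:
$V{\left(k \right)} = \frac{1}{k}$ ($V{\left(k \right)} = \frac{1}{k + 0} = \frac{1}{k}$)
$D{\left(c \right)} = - 4 c^{2}$
$r{\left(K \right)} = - \frac{1}{K^{3}}$ ($r{\left(K \right)} = \frac{- 4 \left(\frac{1}{K}\right)^{2} \frac{1}{K}}{4} = \frac{- \frac{4}{K^{2}} \frac{1}{K}}{4} = \frac{\left(-4\right) \frac{1}{K^{3}}}{4} = - \frac{1}{K^{3}}$)
$- 517 r{\left(Q \right)} = - 517 \left(- \frac{1}{1728}\right) = - 517 \left(\left(-1\right) \frac{1}{1728}\right) = \left(-517\right) \left(- \frac{1}{1728}\right) = \frac{517}{1728}$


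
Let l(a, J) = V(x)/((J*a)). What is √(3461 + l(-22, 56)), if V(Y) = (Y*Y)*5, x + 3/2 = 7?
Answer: √10853311/56 ≈ 58.829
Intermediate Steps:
x = 11/2 (x = -3/2 + 7 = 11/2 ≈ 5.5000)
V(Y) = 5*Y² (V(Y) = Y²*5 = 5*Y²)
l(a, J) = 605/(4*J*a) (l(a, J) = (5*(11/2)²)/((J*a)) = (5*(121/4))*(1/(J*a)) = 605*(1/(J*a))/4 = 605/(4*J*a))
√(3461 + l(-22, 56)) = √(3461 + (605/4)/(56*(-22))) = √(3461 + (605/4)*(1/56)*(-1/22)) = √(3461 - 55/448) = √(1550473/448) = √10853311/56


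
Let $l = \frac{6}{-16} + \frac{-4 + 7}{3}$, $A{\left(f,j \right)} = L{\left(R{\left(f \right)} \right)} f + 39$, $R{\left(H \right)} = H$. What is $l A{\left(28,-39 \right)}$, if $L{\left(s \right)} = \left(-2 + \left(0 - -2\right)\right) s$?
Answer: $\frac{195}{8} \approx 24.375$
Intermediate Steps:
$L{\left(s \right)} = 0$ ($L{\left(s \right)} = \left(-2 + \left(0 + 2\right)\right) s = \left(-2 + 2\right) s = 0 s = 0$)
$A{\left(f,j \right)} = 39$ ($A{\left(f,j \right)} = 0 f + 39 = 0 + 39 = 39$)
$l = \frac{5}{8}$ ($l = 6 \left(- \frac{1}{16}\right) + 3 \cdot \frac{1}{3} = - \frac{3}{8} + 1 = \frac{5}{8} \approx 0.625$)
$l A{\left(28,-39 \right)} = \frac{5}{8} \cdot 39 = \frac{195}{8}$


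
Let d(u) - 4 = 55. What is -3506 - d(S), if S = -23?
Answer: -3565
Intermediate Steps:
d(u) = 59 (d(u) = 4 + 55 = 59)
-3506 - d(S) = -3506 - 1*59 = -3506 - 59 = -3565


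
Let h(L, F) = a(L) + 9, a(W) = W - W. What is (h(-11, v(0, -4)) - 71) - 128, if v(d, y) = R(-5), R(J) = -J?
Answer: -190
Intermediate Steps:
v(d, y) = 5 (v(d, y) = -1*(-5) = 5)
a(W) = 0
h(L, F) = 9 (h(L, F) = 0 + 9 = 9)
(h(-11, v(0, -4)) - 71) - 128 = (9 - 71) - 128 = -62 - 128 = -190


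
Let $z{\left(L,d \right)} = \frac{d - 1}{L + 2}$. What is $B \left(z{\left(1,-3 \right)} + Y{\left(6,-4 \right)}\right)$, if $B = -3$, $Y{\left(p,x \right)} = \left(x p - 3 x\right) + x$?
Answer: $52$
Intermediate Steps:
$z{\left(L,d \right)} = \frac{-1 + d}{2 + L}$
$Y{\left(p,x \right)} = - 2 x + p x$ ($Y{\left(p,x \right)} = \left(p x - 3 x\right) + x = \left(- 3 x + p x\right) + x = - 2 x + p x$)
$B \left(z{\left(1,-3 \right)} + Y{\left(6,-4 \right)}\right) = - 3 \left(\frac{-1 - 3}{2 + 1} - 4 \left(-2 + 6\right)\right) = - 3 \left(\frac{1}{3} \left(-4\right) - 16\right) = - 3 \left(- \frac{4}{3} - 16\right) = \left(-3\right) \left(- \frac{52}{3}\right) = 52$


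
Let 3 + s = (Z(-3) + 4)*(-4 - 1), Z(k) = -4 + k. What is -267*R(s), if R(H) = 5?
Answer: -1335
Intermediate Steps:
s = 12 (s = -3 + ((-4 - 3) + 4)*(-4 - 1) = -3 + (-7 + 4)*(-5) = -3 - 3*(-5) = -3 + 15 = 12)
-267*R(s) = -267*5 = -1335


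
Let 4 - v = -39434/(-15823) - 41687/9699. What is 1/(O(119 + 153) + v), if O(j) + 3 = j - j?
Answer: 153467277/430610312 ≈ 0.35639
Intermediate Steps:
v = 891012143/153467277 (v = 4 - (-39434/(-15823) - 41687/9699) = 4 - (-39434*(-1/15823) - 41687*1/9699) = 4 - (39434/15823 - 41687/9699) = 4 - 1*(-277143035/153467277) = 4 + 277143035/153467277 = 891012143/153467277 ≈ 5.8059)
O(j) = -3 (O(j) = -3 + (j - j) = -3 + 0 = -3)
1/(O(119 + 153) + v) = 1/(-3 + 891012143/153467277) = 1/(430610312/153467277) = 153467277/430610312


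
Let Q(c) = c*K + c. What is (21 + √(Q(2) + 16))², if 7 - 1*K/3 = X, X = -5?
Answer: 531 + 126*√10 ≈ 929.45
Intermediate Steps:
K = 36 (K = 21 - 3*(-5) = 21 + 15 = 36)
Q(c) = 37*c (Q(c) = c*36 + c = 36*c + c = 37*c)
(21 + √(Q(2) + 16))² = (21 + √(37*2 + 16))² = (21 + √(74 + 16))² = (21 + √90)² = (21 + 3*√10)²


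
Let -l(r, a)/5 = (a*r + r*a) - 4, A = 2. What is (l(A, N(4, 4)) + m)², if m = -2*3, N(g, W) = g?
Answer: 4356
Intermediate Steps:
l(r, a) = 20 - 10*a*r (l(r, a) = -5*((a*r + r*a) - 4) = -5*((a*r + a*r) - 4) = -5*(2*a*r - 4) = -5*(-4 + 2*a*r) = 20 - 10*a*r)
m = -6
(l(A, N(4, 4)) + m)² = ((20 - 10*4*2) - 6)² = ((20 - 80) - 6)² = (-60 - 6)² = (-66)² = 4356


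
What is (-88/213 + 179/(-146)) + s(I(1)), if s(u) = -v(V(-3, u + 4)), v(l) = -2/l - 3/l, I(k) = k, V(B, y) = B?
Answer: -102805/31098 ≈ -3.3058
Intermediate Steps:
v(l) = -5/l
s(u) = -5/3 (s(u) = -(-5)/(-3) = -(-5)*(-1)/3 = -1*5/3 = -5/3)
(-88/213 + 179/(-146)) + s(I(1)) = (-88/213 + 179/(-146)) - 5/3 = (-88*1/213 + 179*(-1/146)) - 5/3 = (-88/213 - 179/146) - 5/3 = -50975/31098 - 5/3 = -102805/31098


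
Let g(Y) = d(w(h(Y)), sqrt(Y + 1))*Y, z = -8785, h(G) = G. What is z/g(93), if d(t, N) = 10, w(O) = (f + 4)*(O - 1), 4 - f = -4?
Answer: -1757/186 ≈ -9.4462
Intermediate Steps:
f = 8 (f = 4 - 1*(-4) = 4 + 4 = 8)
w(O) = -12 + 12*O (w(O) = (8 + 4)*(O - 1) = 12*(-1 + O) = -12 + 12*O)
g(Y) = 10*Y
z/g(93) = -8785/(10*93) = -8785/930 = -8785*1/930 = -1757/186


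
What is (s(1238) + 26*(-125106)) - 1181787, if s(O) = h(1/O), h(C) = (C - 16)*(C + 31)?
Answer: -6797335894545/1532644 ≈ -4.4350e+6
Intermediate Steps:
h(C) = (-16 + C)*(31 + C)
s(O) = -496 + O**(-2) + 15/O (s(O) = -496 + (1/O)**2 + 15/O = -496 + O**(-2) + 15/O)
(s(1238) + 26*(-125106)) - 1181787 = ((-496 + 1238**(-2) + 15/1238) + 26*(-125106)) - 1181787 = ((-496 + 1/1532644 + 15*(1/1238)) - 3252756) - 1181787 = ((-496 + 1/1532644 + 15/1238) - 3252756) - 1181787 = (-760172853/1532644 - 3252756) - 1181787 = -4986077139717/1532644 - 1181787 = -6797335894545/1532644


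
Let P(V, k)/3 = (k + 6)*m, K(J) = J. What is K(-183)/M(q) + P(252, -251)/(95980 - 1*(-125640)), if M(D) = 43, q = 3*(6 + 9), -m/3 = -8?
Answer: -295107/68069 ≈ -4.3354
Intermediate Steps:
m = 24 (m = -3*(-8) = 24)
q = 45 (q = 3*15 = 45)
P(V, k) = 432 + 72*k (P(V, k) = 3*((k + 6)*24) = 3*((6 + k)*24) = 3*(144 + 24*k) = 432 + 72*k)
K(-183)/M(q) + P(252, -251)/(95980 - 1*(-125640)) = -183/43 + (432 + 72*(-251))/(95980 - 1*(-125640)) = -183*1/43 + (432 - 18072)/(95980 + 125640) = -183/43 - 17640/221620 = -183/43 - 17640*1/221620 = -183/43 - 126/1583 = -295107/68069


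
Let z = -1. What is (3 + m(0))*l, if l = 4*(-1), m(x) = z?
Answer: -8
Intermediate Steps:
m(x) = -1
l = -4
(3 + m(0))*l = (3 - 1)*(-4) = 2*(-4) = -8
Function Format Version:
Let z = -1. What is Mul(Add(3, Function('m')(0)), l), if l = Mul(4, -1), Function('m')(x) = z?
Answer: -8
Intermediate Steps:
Function('m')(x) = -1
l = -4
Mul(Add(3, Function('m')(0)), l) = Mul(Add(3, -1), -4) = Mul(2, -4) = -8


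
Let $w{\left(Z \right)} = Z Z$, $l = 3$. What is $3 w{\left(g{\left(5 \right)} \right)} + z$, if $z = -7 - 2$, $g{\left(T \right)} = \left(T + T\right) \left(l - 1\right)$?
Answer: $1191$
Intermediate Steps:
$g{\left(T \right)} = 4 T$ ($g{\left(T \right)} = \left(T + T\right) \left(3 - 1\right) = 2 T 2 = 4 T$)
$w{\left(Z \right)} = Z^{2}$
$z = -9$
$3 w{\left(g{\left(5 \right)} \right)} + z = 3 \left(4 \cdot 5\right)^{2} - 9 = 3 \cdot 20^{2} - 9 = 3 \cdot 400 - 9 = 1200 - 9 = 1191$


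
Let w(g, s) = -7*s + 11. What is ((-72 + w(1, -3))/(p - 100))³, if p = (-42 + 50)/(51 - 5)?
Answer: 1520875/23639903 ≈ 0.064335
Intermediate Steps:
w(g, s) = 11 - 7*s
p = 4/23 (p = 8/46 = 8*(1/46) = 4/23 ≈ 0.17391)
((-72 + w(1, -3))/(p - 100))³ = ((-72 + (11 - 7*(-3)))/(4/23 - 100))³ = ((-72 + (11 + 21))/(-2296/23))³ = ((-72 + 32)*(-23/2296))³ = (-40*(-23/2296))³ = (115/287)³ = 1520875/23639903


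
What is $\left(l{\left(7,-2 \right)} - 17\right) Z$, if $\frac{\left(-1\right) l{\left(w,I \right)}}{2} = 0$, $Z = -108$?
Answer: $1836$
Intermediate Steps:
$l{\left(w,I \right)} = 0$ ($l{\left(w,I \right)} = \left(-2\right) 0 = 0$)
$\left(l{\left(7,-2 \right)} - 17\right) Z = \left(0 - 17\right) \left(-108\right) = \left(-17\right) \left(-108\right) = 1836$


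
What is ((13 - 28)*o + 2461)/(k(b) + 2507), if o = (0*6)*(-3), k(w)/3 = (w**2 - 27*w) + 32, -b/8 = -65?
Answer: 2461/771683 ≈ 0.0031891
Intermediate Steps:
b = 520 (b = -8*(-65) = 520)
k(w) = 96 - 81*w + 3*w**2 (k(w) = 3*((w**2 - 27*w) + 32) = 3*(32 + w**2 - 27*w) = 96 - 81*w + 3*w**2)
o = 0 (o = 0*(-3) = 0)
((13 - 28)*o + 2461)/(k(b) + 2507) = ((13 - 28)*0 + 2461)/((96 - 81*520 + 3*520**2) + 2507) = (-15*0 + 2461)/((96 - 42120 + 3*270400) + 2507) = (0 + 2461)/((96 - 42120 + 811200) + 2507) = 2461/(769176 + 2507) = 2461/771683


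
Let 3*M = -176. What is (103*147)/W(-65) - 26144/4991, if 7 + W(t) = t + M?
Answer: -4835809/39928 ≈ -121.11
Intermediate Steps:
M = -176/3 (M = (⅓)*(-176) = -176/3 ≈ -58.667)
W(t) = -197/3 + t (W(t) = -7 + (t - 176/3) = -7 + (-176/3 + t) = -197/3 + t)
(103*147)/W(-65) - 26144/4991 = (103*147)/(-197/3 - 65) - 26144/4991 = 15141/(-392/3) - 26144*1/4991 = 15141*(-3/392) - 26144/4991 = -927/8 - 26144/4991 = -4835809/39928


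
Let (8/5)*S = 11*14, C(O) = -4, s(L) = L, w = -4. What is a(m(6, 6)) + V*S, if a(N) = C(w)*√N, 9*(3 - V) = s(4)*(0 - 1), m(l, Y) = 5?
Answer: 11935/36 - 4*√5 ≈ 322.58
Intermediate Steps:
V = 31/9 (V = 3 - 4*(0 - 1)/9 = 3 - 4*(-1)/9 = 3 - ⅑*(-4) = 3 + 4/9 = 31/9 ≈ 3.4444)
S = 385/4 (S = 5*(11*14)/8 = (5/8)*154 = 385/4 ≈ 96.250)
a(N) = -4*√N
a(m(6, 6)) + V*S = -4*√5 + (31/9)*(385/4) = -4*√5 + 11935/36 = 11935/36 - 4*√5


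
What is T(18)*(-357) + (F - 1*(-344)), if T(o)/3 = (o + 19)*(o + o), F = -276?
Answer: -1426504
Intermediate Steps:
T(o) = 6*o*(19 + o) (T(o) = 3*((o + 19)*(o + o)) = 3*((19 + o)*(2*o)) = 3*(2*o*(19 + o)) = 6*o*(19 + o))
T(18)*(-357) + (F - 1*(-344)) = (6*18*(19 + 18))*(-357) + (-276 - 1*(-344)) = (6*18*37)*(-357) + (-276 + 344) = 3996*(-357) + 68 = -1426572 + 68 = -1426504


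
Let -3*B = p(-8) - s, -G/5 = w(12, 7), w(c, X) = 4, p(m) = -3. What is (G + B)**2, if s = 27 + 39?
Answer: 9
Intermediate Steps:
s = 66
G = -20 (G = -5*4 = -20)
B = 23 (B = -(-3 - 1*66)/3 = -(-3 - 66)/3 = -1/3*(-69) = 23)
(G + B)**2 = (-20 + 23)**2 = 3**2 = 9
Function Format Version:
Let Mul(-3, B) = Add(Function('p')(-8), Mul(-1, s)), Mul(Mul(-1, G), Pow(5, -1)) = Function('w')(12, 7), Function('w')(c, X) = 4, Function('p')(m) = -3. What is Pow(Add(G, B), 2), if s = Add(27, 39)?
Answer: 9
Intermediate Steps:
s = 66
G = -20 (G = Mul(-5, 4) = -20)
B = 23 (B = Mul(Rational(-1, 3), Add(-3, Mul(-1, 66))) = Mul(Rational(-1, 3), Add(-3, -66)) = Mul(Rational(-1, 3), -69) = 23)
Pow(Add(G, B), 2) = Pow(Add(-20, 23), 2) = Pow(3, 2) = 9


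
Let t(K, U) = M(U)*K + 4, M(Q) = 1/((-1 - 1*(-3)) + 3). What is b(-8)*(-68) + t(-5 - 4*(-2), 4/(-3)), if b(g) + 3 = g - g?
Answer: 1043/5 ≈ 208.60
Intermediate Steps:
b(g) = -3 (b(g) = -3 + (g - g) = -3 + 0 = -3)
M(Q) = ⅕ (M(Q) = 1/((-1 + 3) + 3) = 1/(2 + 3) = 1/5 = ⅕)
t(K, U) = 4 + K/5 (t(K, U) = K/5 + 4 = 4 + K/5)
b(-8)*(-68) + t(-5 - 4*(-2), 4/(-3)) = -3*(-68) + (4 + (-5 - 4*(-2))/5) = 204 + (4 + (-5 + 8)/5) = 204 + (4 + (⅕)*3) = 204 + (4 + ⅗) = 204 + 23/5 = 1043/5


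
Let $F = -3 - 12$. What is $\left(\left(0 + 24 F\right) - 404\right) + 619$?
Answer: $-145$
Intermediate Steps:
$F = -15$ ($F = -3 - 12 = -15$)
$\left(\left(0 + 24 F\right) - 404\right) + 619 = \left(\left(0 + 24 \left(-15\right)\right) - 404\right) + 619 = \left(\left(0 - 360\right) - 404\right) + 619 = \left(-360 - 404\right) + 619 = -764 + 619 = -145$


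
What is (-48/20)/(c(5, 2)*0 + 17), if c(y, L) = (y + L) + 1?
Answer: -12/85 ≈ -0.14118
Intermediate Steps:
c(y, L) = 1 + L + y (c(y, L) = (L + y) + 1 = 1 + L + y)
(-48/20)/(c(5, 2)*0 + 17) = (-48/20)/((1 + 2 + 5)*0 + 17) = (-48*1/20)/(8*0 + 17) = -12/5/(0 + 17) = -12/5/17 = (1/17)*(-12/5) = -12/85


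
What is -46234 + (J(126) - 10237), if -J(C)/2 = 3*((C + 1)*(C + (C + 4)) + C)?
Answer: -252299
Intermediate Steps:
J(C) = -6*C - 6*(1 + C)*(4 + 2*C) (J(C) = -6*((C + 1)*(C + (C + 4)) + C) = -6*((1 + C)*(C + (4 + C)) + C) = -6*((1 + C)*(4 + 2*C) + C) = -6*(C + (1 + C)*(4 + 2*C)) = -2*(3*C + 3*(1 + C)*(4 + 2*C)) = -6*C - 6*(1 + C)*(4 + 2*C))
-46234 + (J(126) - 10237) = -46234 + ((-24 - 42*126 - 12*126**2) - 10237) = -46234 + ((-24 - 5292 - 12*15876) - 10237) = -46234 + ((-24 - 5292 - 190512) - 10237) = -46234 + (-195828 - 10237) = -46234 - 206065 = -252299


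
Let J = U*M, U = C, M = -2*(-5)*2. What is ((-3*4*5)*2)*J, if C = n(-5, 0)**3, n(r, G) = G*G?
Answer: 0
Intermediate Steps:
n(r, G) = G**2
C = 0 (C = (0**2)**3 = 0**3 = 0)
M = 20 (M = 10*2 = 20)
U = 0
J = 0 (J = 0*20 = 0)
((-3*4*5)*2)*J = ((-3*4*5)*2)*0 = (-12*5*2)*0 = -60*2*0 = -120*0 = 0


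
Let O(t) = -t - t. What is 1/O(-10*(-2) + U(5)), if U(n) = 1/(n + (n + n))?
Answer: -15/602 ≈ -0.024917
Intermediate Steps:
U(n) = 1/(3*n) (U(n) = 1/(n + 2*n) = 1/(3*n))
O(t) = -2*t
1/O(-10*(-2) + U(5)) = 1/(-2*(-10*(-2) + (⅓)/5)) = 1/(-2*(20 + (⅓)*(⅕))) = 1/(-2*(20 + 1/15)) = 1/(-2*301/15) = 1/(-602/15) = -15/602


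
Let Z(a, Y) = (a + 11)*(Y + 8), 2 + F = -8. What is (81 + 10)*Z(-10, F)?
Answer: -182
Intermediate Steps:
F = -10 (F = -2 - 8 = -10)
Z(a, Y) = (8 + Y)*(11 + a) (Z(a, Y) = (11 + a)*(8 + Y) = (8 + Y)*(11 + a))
(81 + 10)*Z(-10, F) = (81 + 10)*(88 + 8*(-10) + 11*(-10) - 10*(-10)) = 91*(88 - 80 - 110 + 100) = 91*(-2) = -182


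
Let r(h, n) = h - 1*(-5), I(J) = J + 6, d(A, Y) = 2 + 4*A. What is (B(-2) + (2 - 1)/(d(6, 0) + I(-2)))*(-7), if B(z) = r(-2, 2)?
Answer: -637/30 ≈ -21.233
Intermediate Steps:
I(J) = 6 + J
r(h, n) = 5 + h (r(h, n) = h + 5 = 5 + h)
B(z) = 3 (B(z) = 5 - 2 = 3)
(B(-2) + (2 - 1)/(d(6, 0) + I(-2)))*(-7) = (3 + (2 - 1)/((2 + 4*6) + (6 - 2)))*(-7) = (3 + 1/((2 + 24) + 4))*(-7) = (3 + 1/(26 + 4))*(-7) = (3 + 1/30)*(-7) = (91/30)*(-7) = -637/30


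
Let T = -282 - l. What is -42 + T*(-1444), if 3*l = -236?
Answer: 880714/3 ≈ 2.9357e+5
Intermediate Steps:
l = -236/3 (l = (1/3)*(-236) = -236/3 ≈ -78.667)
T = -610/3 (T = -282 - 1*(-236/3) = -282 + 236/3 = -610/3 ≈ -203.33)
-42 + T*(-1444) = -42 - 610/3*(-1444) = -42 + 880840/3 = 880714/3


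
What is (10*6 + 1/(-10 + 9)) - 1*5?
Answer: 54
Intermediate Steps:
(10*6 + 1/(-10 + 9)) - 1*5 = (60 + 1/(-1)) - 5 = (60 - 1) - 5 = 59 - 5 = 54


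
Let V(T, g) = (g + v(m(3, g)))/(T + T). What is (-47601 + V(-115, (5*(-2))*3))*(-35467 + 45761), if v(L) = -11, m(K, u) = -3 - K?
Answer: -56350328783/115 ≈ -4.9000e+8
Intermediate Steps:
V(T, g) = (-11 + g)/(2*T) (V(T, g) = (g - 11)/(T + T) = (-11 + g)/((2*T)) = (-11 + g)*(1/(2*T)) = (-11 + g)/(2*T))
(-47601 + V(-115, (5*(-2))*3))*(-35467 + 45761) = (-47601 + (½)*(-11 + (5*(-2))*3)/(-115))*(-35467 + 45761) = (-47601 + (½)*(-1/115)*(-11 - 10*3))*10294 = (-47601 + (½)*(-1/115)*(-11 - 30))*10294 = (-47601 + (½)*(-1/115)*(-41))*10294 = (-47601 + 41/230)*10294 = -10948189/230*10294 = -56350328783/115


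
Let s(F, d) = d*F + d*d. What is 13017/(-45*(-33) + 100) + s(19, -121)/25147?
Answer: 346900569/39857995 ≈ 8.7034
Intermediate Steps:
s(F, d) = d**2 + F*d (s(F, d) = F*d + d**2 = d**2 + F*d)
13017/(-45*(-33) + 100) + s(19, -121)/25147 = 13017/(-45*(-33) + 100) - 121*(19 - 121)/25147 = 13017/(1485 + 100) - 121*(-102)*(1/25147) = 13017/1585 + 12342*(1/25147) = 13017*(1/1585) + 12342/25147 = 13017/1585 + 12342/25147 = 346900569/39857995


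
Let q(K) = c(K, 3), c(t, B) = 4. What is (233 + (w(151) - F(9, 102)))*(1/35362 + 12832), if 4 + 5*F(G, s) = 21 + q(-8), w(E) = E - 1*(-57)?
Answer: 99102316404/17681 ≈ 5.6050e+6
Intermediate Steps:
w(E) = 57 + E (w(E) = E + 57 = 57 + E)
q(K) = 4
F(G, s) = 21/5 (F(G, s) = -⅘ + (21 + 4)/5 = -⅘ + (⅕)*25 = -⅘ + 5 = 21/5)
(233 + (w(151) - F(9, 102)))*(1/35362 + 12832) = (233 + ((57 + 151) - 1*21/5))*(1/35362 + 12832) = (233 + (208 - 21/5))*(1/35362 + 12832) = (233 + 1019/5)*(453765185/35362) = (2184/5)*(453765185/35362) = 99102316404/17681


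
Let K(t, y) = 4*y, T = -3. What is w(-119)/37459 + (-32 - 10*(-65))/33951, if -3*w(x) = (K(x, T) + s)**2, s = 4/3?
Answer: 196758350/11445934581 ≈ 0.017190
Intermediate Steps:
s = 4/3 (s = 4*(1/3) = 4/3 ≈ 1.3333)
w(x) = -1024/27 (w(x) = -(4*(-3) + 4/3)**2/3 = -(-12 + 4/3)**2/3 = -(-32/3)**2/3 = -1/3*1024/9 = -1024/27)
w(-119)/37459 + (-32 - 10*(-65))/33951 = -1024/27/37459 + (-32 - 10*(-65))/33951 = -1024/27*1/37459 + (-32 + 650)*(1/33951) = -1024/1011393 + 618*(1/33951) = -1024/1011393 + 206/11317 = 196758350/11445934581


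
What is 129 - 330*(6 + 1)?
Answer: -2181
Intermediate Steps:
129 - 330*(6 + 1) = 129 - 330*7 = 129 - 110*21 = 129 - 2310 = -2181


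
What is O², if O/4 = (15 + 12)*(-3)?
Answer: 104976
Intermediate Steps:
O = -324 (O = 4*((15 + 12)*(-3)) = 4*(27*(-3)) = 4*(-81) = -324)
O² = (-324)² = 104976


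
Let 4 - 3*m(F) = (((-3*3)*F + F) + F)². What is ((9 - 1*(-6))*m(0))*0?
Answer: 0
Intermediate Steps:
m(F) = 4/3 - 49*F²/3 (m(F) = 4/3 - (((-3*3)*F + F) + F)²/3 = 4/3 - ((-9*F + F) + F)²/3 = 4/3 - (-8*F + F)²/3 = 4/3 - 49*F²/3)
((9 - 1*(-6))*m(0))*0 = ((9 - 1*(-6))*(4/3 - 49/3*0²))*0 = ((9 + 6)*(4/3 - 49/3*0))*0 = (15*(4/3 + 0))*0 = (15*(4/3))*0 = 20*0 = 0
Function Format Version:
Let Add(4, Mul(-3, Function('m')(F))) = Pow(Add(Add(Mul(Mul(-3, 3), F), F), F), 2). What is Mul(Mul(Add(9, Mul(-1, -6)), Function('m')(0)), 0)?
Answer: 0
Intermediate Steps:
Function('m')(F) = Add(Rational(4, 3), Mul(Rational(-49, 3), Pow(F, 2))) (Function('m')(F) = Add(Rational(4, 3), Mul(Rational(-1, 3), Pow(Add(Add(Mul(Mul(-3, 3), F), F), F), 2))) = Add(Rational(4, 3), Mul(Rational(-1, 3), Pow(Add(Add(Mul(-9, F), F), F), 2))) = Add(Rational(4, 3), Mul(Rational(-1, 3), Pow(Add(Mul(-8, F), F), 2))) = Add(Rational(4, 3), Mul(Rational(-1, 3), Pow(Mul(-7, F), 2))) = Add(Rational(4, 3), Mul(Rational(-1, 3), Mul(49, Pow(F, 2)))) = Add(Rational(4, 3), Mul(Rational(-49, 3), Pow(F, 2))))
Mul(Mul(Add(9, Mul(-1, -6)), Function('m')(0)), 0) = Mul(Mul(Add(9, Mul(-1, -6)), Add(Rational(4, 3), Mul(Rational(-49, 3), Pow(0, 2)))), 0) = Mul(Mul(Add(9, 6), Add(Rational(4, 3), Mul(Rational(-49, 3), 0))), 0) = Mul(Mul(15, Add(Rational(4, 3), 0)), 0) = Mul(Mul(15, Rational(4, 3)), 0) = Mul(20, 0) = 0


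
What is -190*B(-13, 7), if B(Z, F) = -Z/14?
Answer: -1235/7 ≈ -176.43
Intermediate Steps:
B(Z, F) = -Z/14
-190*B(-13, 7) = -(-95)*(-13)/7 = -190*13/14 = -1235/7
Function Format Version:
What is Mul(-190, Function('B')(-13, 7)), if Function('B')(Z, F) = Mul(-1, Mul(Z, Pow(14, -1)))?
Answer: Rational(-1235, 7) ≈ -176.43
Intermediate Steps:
Function('B')(Z, F) = Mul(Rational(-1, 14), Z) (Function('B')(Z, F) = Mul(-1, Mul(Z, Rational(1, 14))) = Mul(-1, Mul(Rational(1, 14), Z)) = Mul(Rational(-1, 14), Z))
Mul(-190, Function('B')(-13, 7)) = Mul(-190, Mul(Rational(-1, 14), -13)) = Mul(-190, Rational(13, 14)) = Rational(-1235, 7)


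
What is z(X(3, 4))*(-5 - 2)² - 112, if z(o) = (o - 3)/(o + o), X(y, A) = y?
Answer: -112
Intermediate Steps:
z(o) = (-3 + o)/(2*o) (z(o) = (-3 + o)/((2*o)) = (-3 + o)*(1/(2*o)) = (-3 + o)/(2*o))
z(X(3, 4))*(-5 - 2)² - 112 = ((½)*(-3 + 3)/3)*(-5 - 2)² - 112 = ((½)*(⅓)*0)*(-7)² - 112 = 0*49 - 112 = 0 - 112 = -112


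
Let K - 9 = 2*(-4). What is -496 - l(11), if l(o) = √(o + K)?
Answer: -496 - 2*√3 ≈ -499.46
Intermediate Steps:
K = 1 (K = 9 + 2*(-4) = 9 - 8 = 1)
l(o) = √(1 + o) (l(o) = √(o + 1) = √(1 + o))
-496 - l(11) = -496 - √(1 + 11) = -496 - √12 = -496 - 2*√3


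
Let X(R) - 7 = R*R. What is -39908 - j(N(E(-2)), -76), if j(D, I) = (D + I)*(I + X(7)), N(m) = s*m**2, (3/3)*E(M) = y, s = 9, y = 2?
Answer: -40708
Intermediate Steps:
E(M) = 2
X(R) = 7 + R**2 (X(R) = 7 + R*R = 7 + R**2)
N(m) = 9*m**2
j(D, I) = (56 + I)*(D + I) (j(D, I) = (D + I)*(I + (7 + 7**2)) = (D + I)*(I + (7 + 49)) = (D + I)*(I + 56) = (D + I)*(56 + I) = (56 + I)*(D + I))
-39908 - j(N(E(-2)), -76) = -39908 - ((-76)**2 + 56*(9*2**2) + 56*(-76) + (9*2**2)*(-76)) = -39908 - (5776 + 56*(9*4) - 4256 + (9*4)*(-76)) = -39908 - (5776 + 56*36 - 4256 + 36*(-76)) = -39908 - (5776 + 2016 - 4256 - 2736) = -39908 - 1*800 = -39908 - 800 = -40708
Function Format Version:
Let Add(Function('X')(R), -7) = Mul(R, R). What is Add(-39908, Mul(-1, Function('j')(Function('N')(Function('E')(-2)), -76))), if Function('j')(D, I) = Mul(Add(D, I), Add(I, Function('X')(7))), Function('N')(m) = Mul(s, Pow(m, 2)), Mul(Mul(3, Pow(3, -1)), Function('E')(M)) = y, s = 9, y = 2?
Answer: -40708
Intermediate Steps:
Function('E')(M) = 2
Function('X')(R) = Add(7, Pow(R, 2)) (Function('X')(R) = Add(7, Mul(R, R)) = Add(7, Pow(R, 2)))
Function('N')(m) = Mul(9, Pow(m, 2))
Function('j')(D, I) = Mul(Add(56, I), Add(D, I)) (Function('j')(D, I) = Mul(Add(D, I), Add(I, Add(7, Pow(7, 2)))) = Mul(Add(D, I), Add(I, Add(7, 49))) = Mul(Add(D, I), Add(I, 56)) = Mul(Add(D, I), Add(56, I)) = Mul(Add(56, I), Add(D, I)))
Add(-39908, Mul(-1, Function('j')(Function('N')(Function('E')(-2)), -76))) = Add(-39908, Mul(-1, Add(Pow(-76, 2), Mul(56, Mul(9, Pow(2, 2))), Mul(56, -76), Mul(Mul(9, Pow(2, 2)), -76)))) = Add(-39908, Mul(-1, Add(5776, Mul(56, Mul(9, 4)), -4256, Mul(Mul(9, 4), -76)))) = Add(-39908, Mul(-1, Add(5776, Mul(56, 36), -4256, Mul(36, -76)))) = Add(-39908, Mul(-1, Add(5776, 2016, -4256, -2736))) = Add(-39908, Mul(-1, 800)) = Add(-39908, -800) = -40708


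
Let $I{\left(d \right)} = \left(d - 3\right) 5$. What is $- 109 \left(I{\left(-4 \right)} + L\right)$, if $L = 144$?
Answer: $-11881$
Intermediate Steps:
$I{\left(d \right)} = -15 + 5 d$ ($I{\left(d \right)} = \left(-3 + d\right) 5 = -15 + 5 d$)
$- 109 \left(I{\left(-4 \right)} + L\right) = - 109 \left(\left(-15 + 5 \left(-4\right)\right) + 144\right) = - 109 \left(\left(-15 - 20\right) + 144\right) = - 109 \left(-35 + 144\right) = \left(-109\right) 109 = -11881$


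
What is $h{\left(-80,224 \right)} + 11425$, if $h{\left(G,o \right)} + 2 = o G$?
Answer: $-6497$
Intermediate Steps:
$h{\left(G,o \right)} = -2 + G o$ ($h{\left(G,o \right)} = -2 + o G = -2 + G o$)
$h{\left(-80,224 \right)} + 11425 = \left(-2 - 17920\right) + 11425 = -17922 + 11425 = -6497$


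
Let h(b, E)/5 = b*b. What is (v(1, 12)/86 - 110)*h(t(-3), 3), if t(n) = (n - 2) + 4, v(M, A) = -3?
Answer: -47315/86 ≈ -550.17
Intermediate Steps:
t(n) = 2 + n (t(n) = (-2 + n) + 4 = 2 + n)
h(b, E) = 5*b**2 (h(b, E) = 5*(b*b) = 5*b**2)
(v(1, 12)/86 - 110)*h(t(-3), 3) = (-3/86 - 110)*(5*(2 - 3)**2) = (-3*1/86 - 110)*(5*(-1)**2) = (-3/86 - 110)*(5*1) = -9463/86*5 = -47315/86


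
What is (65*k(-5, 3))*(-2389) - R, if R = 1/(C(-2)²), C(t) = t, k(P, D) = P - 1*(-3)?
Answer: 1242279/4 ≈ 3.1057e+5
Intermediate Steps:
k(P, D) = 3 + P (k(P, D) = P + 3 = 3 + P)
R = ¼ (R = 1/((-2)²) = 1/4 = ¼ ≈ 0.25000)
(65*k(-5, 3))*(-2389) - R = (65*(3 - 5))*(-2389) - 1*¼ = (65*(-2))*(-2389) - ¼ = -130*(-2389) - ¼ = 310570 - ¼ = 1242279/4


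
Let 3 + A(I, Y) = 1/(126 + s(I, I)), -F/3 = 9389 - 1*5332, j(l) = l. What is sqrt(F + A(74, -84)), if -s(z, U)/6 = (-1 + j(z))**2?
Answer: I*sqrt(3087007156986)/15924 ≈ 110.34*I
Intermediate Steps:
F = -12171 (F = -3*(9389 - 1*5332) = -3*(9389 - 5332) = -3*4057 = -12171)
s(z, U) = -6*(-1 + z)**2
A(I, Y) = -3 + 1/(126 - 6*(-1 + I)**2)
sqrt(F + A(74, -84)) = sqrt(-12171 + (377 - 18*(-1 + 74)**2)/(6*(-21 + (-1 + 74)**2))) = sqrt(-12171 + (377 - 18*73**2)/(6*(-21 + 73**2))) = sqrt(-12171 + (377 - 18*5329)/(6*(-21 + 5329))) = sqrt(-12171 + (1/6)*(377 - 95922)/5308) = sqrt(-12171 + (1/6)*(1/5308)*(-95545)) = sqrt(-12171 - 95545/31848) = sqrt(-387717553/31848) = I*sqrt(3087007156986)/15924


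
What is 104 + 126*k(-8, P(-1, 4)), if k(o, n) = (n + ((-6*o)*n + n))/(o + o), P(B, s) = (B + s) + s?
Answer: -10609/4 ≈ -2652.3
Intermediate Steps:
P(B, s) = B + 2*s
k(o, n) = (2*n - 6*n*o)/(2*o) (k(o, n) = (n + (-6*n*o + n))/((2*o)) = (n + (n - 6*n*o))*(1/(2*o)) = (2*n - 6*n*o)*(1/(2*o)) = (2*n - 6*n*o)/(2*o))
104 + 126*k(-8, P(-1, 4)) = 104 + 126*(-3*(-1 + 2*4) + (-1 + 2*4)/(-8)) = 104 + 126*(-3*(-1 + 8) + (-1 + 8)*(-1/8)) = 104 + 126*(-3*7 + 7*(-1/8)) = 104 + 126*(-21 - 7/8) = 104 + 126*(-175/8) = 104 - 11025/4 = -10609/4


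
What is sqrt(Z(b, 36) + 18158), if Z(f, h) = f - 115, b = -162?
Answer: sqrt(17881) ≈ 133.72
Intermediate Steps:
Z(f, h) = -115 + f
sqrt(Z(b, 36) + 18158) = sqrt((-115 - 162) + 18158) = sqrt(-277 + 18158) = sqrt(17881)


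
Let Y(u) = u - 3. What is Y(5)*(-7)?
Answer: -14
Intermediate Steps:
Y(u) = -3 + u
Y(5)*(-7) = (-3 + 5)*(-7) = 2*(-7) = -14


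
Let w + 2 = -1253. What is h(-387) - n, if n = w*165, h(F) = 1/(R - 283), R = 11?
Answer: 56324399/272 ≈ 2.0708e+5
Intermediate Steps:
w = -1255 (w = -2 - 1253 = -1255)
h(F) = -1/272 (h(F) = 1/(11 - 283) = 1/(-272) = -1/272)
n = -207075 (n = -1255*165 = -207075)
h(-387) - n = -1/272 - 1*(-207075) = -1/272 + 207075 = 56324399/272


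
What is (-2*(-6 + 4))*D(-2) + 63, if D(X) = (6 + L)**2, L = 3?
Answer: 387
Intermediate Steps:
D(X) = 81 (D(X) = (6 + 3)**2 = 9**2 = 81)
(-2*(-6 + 4))*D(-2) + 63 = -2*(-6 + 4)*81 + 63 = -2*(-2)*81 + 63 = 4*81 + 63 = 324 + 63 = 387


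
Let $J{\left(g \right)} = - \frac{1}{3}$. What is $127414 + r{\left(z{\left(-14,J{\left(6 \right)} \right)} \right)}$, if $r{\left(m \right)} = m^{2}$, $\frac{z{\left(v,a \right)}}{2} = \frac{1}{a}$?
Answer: $127450$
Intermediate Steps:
$J{\left(g \right)} = - \frac{1}{3}$ ($J{\left(g \right)} = \left(-1\right) \frac{1}{3} = - \frac{1}{3}$)
$z{\left(v,a \right)} = \frac{2}{a}$
$127414 + r{\left(z{\left(-14,J{\left(6 \right)} \right)} \right)} = 127414 + \left(\frac{2}{- \frac{1}{3}}\right)^{2} = 127414 + \left(2 \left(-3\right)\right)^{2} = 127414 + \left(-6\right)^{2} = 127414 + 36 = 127450$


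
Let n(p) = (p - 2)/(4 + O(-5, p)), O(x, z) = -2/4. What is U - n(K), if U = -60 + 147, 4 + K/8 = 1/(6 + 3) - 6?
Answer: 6941/63 ≈ 110.17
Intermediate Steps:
O(x, z) = -1/2 (O(x, z) = -2*1/4 = -1/2)
K = -712/9 (K = -32 + 8*(1/(6 + 3) - 6) = -32 + 8*(1/9 - 6) = -32 + 8*(-53/9) = -32 - 424/9 = -712/9 ≈ -79.111)
U = 87
n(p) = -4/7 + 2*p/7 (n(p) = (p - 2)/(4 - 1/2) = (-2 + p)/(7/2) = (-2 + p)*(2/7) = -4/7 + 2*p/7)
U - n(K) = 87 - (-4/7 + (2/7)*(-712/9)) = 87 - (-4/7 - 1424/63) = 87 - 1*(-1460/63) = 87 + 1460/63 = 6941/63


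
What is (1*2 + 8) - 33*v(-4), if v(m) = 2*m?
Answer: 274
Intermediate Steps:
(1*2 + 8) - 33*v(-4) = (1*2 + 8) - 66*(-4) = (2 + 8) - 33*(-8) = 10 + 264 = 274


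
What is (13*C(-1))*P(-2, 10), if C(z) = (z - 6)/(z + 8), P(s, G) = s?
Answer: 26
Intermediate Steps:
C(z) = (-6 + z)/(8 + z)
(13*C(-1))*P(-2, 10) = (13*((-6 - 1)/(8 - 1)))*(-2) = (13*(-7/7))*(-2) = (13*((⅐)*(-7)))*(-2) = (13*(-1))*(-2) = -13*(-2) = 26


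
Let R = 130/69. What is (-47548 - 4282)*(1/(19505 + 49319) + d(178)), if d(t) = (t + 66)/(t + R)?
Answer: -7507143211885/106780436 ≈ -70305.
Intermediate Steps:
R = 130/69 (R = 130*(1/69) = 130/69 ≈ 1.8841)
d(t) = (66 + t)/(130/69 + t) (d(t) = (t + 66)/(t + 130/69) = (66 + t)/(130/69 + t))
(-47548 - 4282)*(1/(19505 + 49319) + d(178)) = (-47548 - 4282)*(1/(19505 + 49319) + 69*(66 + 178)/(130 + 69*178)) = -51830*(1/68824 + 69*244/(130 + 12282)) = -51830*(1/68824 + 69*244/12412) = -51830*(1/68824 + 69*(1/12412)*244) = -51830*(1/68824 + 4209/3103) = -51830*289683319/213560872 = -7507143211885/106780436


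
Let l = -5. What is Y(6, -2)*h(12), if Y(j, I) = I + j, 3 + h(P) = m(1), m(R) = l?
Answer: -32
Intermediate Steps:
m(R) = -5
h(P) = -8 (h(P) = -3 - 5 = -8)
Y(6, -2)*h(12) = (-2 + 6)*(-8) = 4*(-8) = -32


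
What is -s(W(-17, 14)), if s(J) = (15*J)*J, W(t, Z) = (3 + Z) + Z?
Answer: -14415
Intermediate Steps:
W(t, Z) = 3 + 2*Z
s(J) = 15*J**2
-s(W(-17, 14)) = -15*(3 + 2*14)**2 = -15*(3 + 28)**2 = -15*31**2 = -15*961 = -1*14415 = -14415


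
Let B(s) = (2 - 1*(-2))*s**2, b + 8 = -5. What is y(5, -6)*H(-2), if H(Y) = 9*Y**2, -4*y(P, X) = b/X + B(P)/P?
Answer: -399/2 ≈ -199.50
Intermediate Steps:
b = -13 (b = -8 - 5 = -13)
B(s) = 4*s**2 (B(s) = (2 + 2)*s**2 = 4*s**2)
y(P, X) = -P + 13/(4*X) (y(P, X) = -(-13/X + (4*P**2)/P)/4 = -(-13/X + 4*P)/4 = -P + 13/(4*X))
y(5, -6)*H(-2) = (-1*5 + (13/4)/(-6))*(9*(-2)**2) = (-5 + (13/4)*(-1/6))*(9*4) = (-5 - 13/24)*36 = -133/24*36 = -399/2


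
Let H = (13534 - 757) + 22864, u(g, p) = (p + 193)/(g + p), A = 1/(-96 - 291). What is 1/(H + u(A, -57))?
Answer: 5515/196546957 ≈ 2.8059e-5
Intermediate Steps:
A = -1/387 (A = 1/(-387) = -1/387 ≈ -0.0025840)
u(g, p) = (193 + p)/(g + p)
H = 35641 (H = 12777 + 22864 = 35641)
1/(H + u(A, -57)) = 1/(35641 + (193 - 57)/(-1/387 - 57)) = 1/(35641 + 136/(-22060/387)) = 1/(35641 - 387/22060*136) = 1/(35641 - 13158/5515) = 1/(196546957/5515) = 5515/196546957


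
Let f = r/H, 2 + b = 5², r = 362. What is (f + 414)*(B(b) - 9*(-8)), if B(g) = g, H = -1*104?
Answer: 2027965/52 ≈ 38999.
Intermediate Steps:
H = -104
b = 23 (b = -2 + 5² = -2 + 25 = 23)
f = -181/52 (f = 362/(-104) = 362*(-1/104) = -181/52 ≈ -3.4808)
(f + 414)*(B(b) - 9*(-8)) = (-181/52 + 414)*(23 - 9*(-8)) = 21347*(23 + 72)/52 = (21347/52)*95 = 2027965/52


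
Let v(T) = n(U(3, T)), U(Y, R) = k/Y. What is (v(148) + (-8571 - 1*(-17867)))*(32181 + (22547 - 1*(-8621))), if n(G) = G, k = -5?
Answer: 1766360167/3 ≈ 5.8879e+8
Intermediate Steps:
U(Y, R) = -5/Y
v(T) = -5/3
(v(148) + (-8571 - 1*(-17867)))*(32181 + (22547 - 1*(-8621))) = (-5/3 + (-8571 - 1*(-17867)))*(32181 + (22547 - 1*(-8621))) = (-5/3 + (-8571 + 17867))*(32181 + (22547 + 8621)) = (-5/3 + 9296)*(32181 + 31168) = (27883/3)*63349 = 1766360167/3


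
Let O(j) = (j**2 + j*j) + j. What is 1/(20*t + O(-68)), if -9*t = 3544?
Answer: 9/11740 ≈ 0.00076661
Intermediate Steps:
t = -3544/9 (t = -1/9*3544 = -3544/9 ≈ -393.78)
O(j) = j + 2*j**2 (O(j) = (j**2 + j**2) + j = 2*j**2 + j = j + 2*j**2)
1/(20*t + O(-68)) = 1/(20*(-3544/9) - 68*(1 + 2*(-68))) = 1/(-70880/9 - 68*(1 - 136)) = 1/(-70880/9 - 68*(-135)) = 1/(-70880/9 + 9180) = 1/(11740/9) = 9/11740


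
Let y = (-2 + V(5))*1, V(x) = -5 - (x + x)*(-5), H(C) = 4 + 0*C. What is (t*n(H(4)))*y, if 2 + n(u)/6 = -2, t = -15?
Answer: 15480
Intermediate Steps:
H(C) = 4 (H(C) = 4 + 0 = 4)
V(x) = -5 + 10*x (V(x) = -5 - 2*x*(-5) = -5 - (-10)*x = -5 + 10*x)
n(u) = -24 (n(u) = -12 + 6*(-2) = -12 - 12 = -24)
y = 43 (y = (-2 + (-5 + 10*5))*1 = (-2 + (-5 + 50))*1 = (-2 + 45)*1 = 43*1 = 43)
(t*n(H(4)))*y = -15*(-24)*43 = 360*43 = 15480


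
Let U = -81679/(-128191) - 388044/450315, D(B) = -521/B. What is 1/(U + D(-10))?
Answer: 2565614674/133092414759 ≈ 0.019277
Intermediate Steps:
U = -1440274391/6414036685 (U = -81679*(-1/128191) - 388044*1/450315 = 81679/128191 - 43116/50035 = -1440274391/6414036685 ≈ -0.22455)
1/(U + D(-10)) = 1/(-1440274391/6414036685 - 521/(-10)) = 1/(-1440274391/6414036685 - 521*(-⅒)) = 1/(-1440274391/6414036685 + 521/10) = 1/(133092414759/2565614674) = 2565614674/133092414759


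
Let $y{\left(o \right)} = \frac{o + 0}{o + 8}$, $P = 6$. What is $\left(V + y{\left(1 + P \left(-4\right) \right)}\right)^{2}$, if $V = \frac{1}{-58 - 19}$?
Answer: $\frac{3083536}{1334025} \approx 2.3115$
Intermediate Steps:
$y{\left(o \right)} = \frac{o}{8 + o}$
$V = - \frac{1}{77}$ ($V = \frac{1}{-77} = - \frac{1}{77} \approx -0.012987$)
$\left(V + y{\left(1 + P \left(-4\right) \right)}\right)^{2} = \left(- \frac{1}{77} + \frac{1 + 6 \left(-4\right)}{8 + \left(1 + 6 \left(-4\right)\right)}\right)^{2} = \left(- \frac{1}{77} + \frac{1 - 24}{8 + \left(1 - 24\right)}\right)^{2} = \left(- \frac{1}{77} - \frac{23}{8 - 23}\right)^{2} = \left(- \frac{1}{77} - \frac{23}{-15}\right)^{2} = \left(- \frac{1}{77} - - \frac{23}{15}\right)^{2} = \left(- \frac{1}{77} + \frac{23}{15}\right)^{2} = \left(\frac{1756}{1155}\right)^{2} = \frac{3083536}{1334025}$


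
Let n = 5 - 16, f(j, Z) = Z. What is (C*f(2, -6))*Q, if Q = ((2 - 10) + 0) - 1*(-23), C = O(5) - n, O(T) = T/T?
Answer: -1080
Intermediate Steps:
n = -11
O(T) = 1
C = 12 (C = 1 - 1*(-11) = 1 + 11 = 12)
Q = 15 (Q = (-8 + 0) + 23 = -8 + 23 = 15)
(C*f(2, -6))*Q = (12*(-6))*15 = -72*15 = -1080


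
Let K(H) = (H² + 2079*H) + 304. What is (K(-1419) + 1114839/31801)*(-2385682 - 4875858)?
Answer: 19653771387687580/2891 ≈ 6.7983e+12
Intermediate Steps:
K(H) = 304 + H² + 2079*H
(K(-1419) + 1114839/31801)*(-2385682 - 4875858) = ((304 + (-1419)² + 2079*(-1419)) + 1114839/31801)*(-2385682 - 4875858) = ((304 + 2013561 - 2950101) + 1114839*(1/31801))*(-7261540) = (-936236 + 101349/2891)*(-7261540) = -2706556927/2891*(-7261540) = 19653771387687580/2891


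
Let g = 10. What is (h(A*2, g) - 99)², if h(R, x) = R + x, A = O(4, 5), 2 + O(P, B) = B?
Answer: 6889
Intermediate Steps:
O(P, B) = -2 + B
A = 3 (A = -2 + 5 = 3)
(h(A*2, g) - 99)² = ((3*2 + 10) - 99)² = ((6 + 10) - 99)² = (16 - 99)² = (-83)² = 6889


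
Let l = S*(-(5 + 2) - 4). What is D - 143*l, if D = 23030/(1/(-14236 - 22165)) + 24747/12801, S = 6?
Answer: -3577049952815/4267 ≈ -8.3831e+8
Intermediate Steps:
l = -66 (l = 6*(-(5 + 2) - 4) = 6*(-1*7 - 4) = 6*(-7 - 4) = 6*(-11) = -66)
D = -3577090224761/4267 (D = 23030/(1/(-36401)) + 24747*(1/12801) = 23030/(-1/36401) + 8249/4267 = 23030*(-36401) + 8249/4267 = -838315030 + 8249/4267 = -3577090224761/4267 ≈ -8.3832e+8)
D - 143*l = -3577090224761/4267 - 143*(-66) = -3577090224761/4267 + 9438 = -3577049952815/4267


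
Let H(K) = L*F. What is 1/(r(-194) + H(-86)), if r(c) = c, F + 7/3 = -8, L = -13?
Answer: -3/179 ≈ -0.016760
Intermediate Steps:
F = -31/3 (F = -7/3 - 8 = -31/3 ≈ -10.333)
H(K) = 403/3 (H(K) = -13*(-31/3) = 403/3)
1/(r(-194) + H(-86)) = 1/(-194 + 403/3) = 1/(-179/3) = -3/179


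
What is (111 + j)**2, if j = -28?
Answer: 6889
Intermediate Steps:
(111 + j)**2 = (111 - 28)**2 = 83**2 = 6889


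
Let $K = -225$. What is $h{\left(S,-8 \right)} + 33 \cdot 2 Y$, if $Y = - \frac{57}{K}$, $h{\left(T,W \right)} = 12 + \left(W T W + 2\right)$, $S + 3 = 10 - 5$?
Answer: $\frac{3968}{25} \approx 158.72$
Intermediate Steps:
$S = 2$ ($S = -3 + \left(10 - 5\right) = -3 + 5 = 2$)
$h{\left(T,W \right)} = 14 + T W^{2}$ ($h{\left(T,W \right)} = 12 + \left(T W W + 2\right) = 12 + \left(T W^{2} + 2\right) = 12 + \left(2 + T W^{2}\right) = 14 + T W^{2}$)
$Y = \frac{19}{75}$ ($Y = - \frac{57}{-225} = \left(-57\right) \left(- \frac{1}{225}\right) = \frac{19}{75} \approx 0.25333$)
$h{\left(S,-8 \right)} + 33 \cdot 2 Y = \left(14 + 2 \left(-8\right)^{2}\right) + 33 \cdot 2 \cdot \frac{19}{75} = \left(14 + 2 \cdot 64\right) + 66 \cdot \frac{19}{75} = \left(14 + 128\right) + \frac{418}{25} = 142 + \frac{418}{25} = \frac{3968}{25}$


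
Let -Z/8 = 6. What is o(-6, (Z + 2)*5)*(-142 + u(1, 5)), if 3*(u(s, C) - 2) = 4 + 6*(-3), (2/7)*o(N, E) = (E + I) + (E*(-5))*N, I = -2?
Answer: 10833508/3 ≈ 3.6112e+6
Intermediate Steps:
Z = -48 (Z = -8*6 = -48)
o(N, E) = -7 + 7*E/2 - 35*E*N/2 (o(N, E) = 7*((E - 2) + (E*(-5))*N)/2 = 7*((-2 + E) + (-5*E)*N)/2 = 7*((-2 + E) - 5*E*N)/2 = 7*(-2 + E - 5*E*N)/2 = -7 + 7*E/2 - 35*E*N/2)
u(s, C) = -8/3 (u(s, C) = 2 + (4 + 6*(-3))/3 = 2 + (4 - 18)/3 = 2 + (⅓)*(-14) = 2 - 14/3 = -8/3)
o(-6, (Z + 2)*5)*(-142 + u(1, 5)) = (-7 + 7*((-48 + 2)*5)/2 - 35/2*(-48 + 2)*5*(-6))*(-142 - 8/3) = (-7 + 7*(-46*5)/2 - 35/2*(-46*5)*(-6))*(-434/3) = (-7 + (7/2)*(-230) - 35/2*(-230)*(-6))*(-434/3) = (-7 - 805 - 24150)*(-434/3) = -24962*(-434/3) = 10833508/3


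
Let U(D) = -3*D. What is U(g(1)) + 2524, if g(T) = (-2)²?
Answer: 2512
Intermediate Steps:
g(T) = 4
U(g(1)) + 2524 = -3*4 + 2524 = -12 + 2524 = 2512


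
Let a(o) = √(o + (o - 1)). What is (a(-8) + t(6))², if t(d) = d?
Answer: (6 + I*√17)² ≈ 19.0 + 49.477*I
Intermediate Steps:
a(o) = √(-1 + 2*o) (a(o) = √(o + (-1 + o)) = √(-1 + 2*o))
(a(-8) + t(6))² = (√(-1 + 2*(-8)) + 6)² = (√(-1 - 16) + 6)² = (√(-17) + 6)² = (I*√17 + 6)² = (6 + I*√17)²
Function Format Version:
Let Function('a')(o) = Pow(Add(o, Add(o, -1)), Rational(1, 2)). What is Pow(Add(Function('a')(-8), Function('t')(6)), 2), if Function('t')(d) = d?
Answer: Pow(Add(6, Mul(I, Pow(17, Rational(1, 2)))), 2) ≈ Add(19.000, Mul(49.477, I))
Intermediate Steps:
Function('a')(o) = Pow(Add(-1, Mul(2, o)), Rational(1, 2)) (Function('a')(o) = Pow(Add(o, Add(-1, o)), Rational(1, 2)) = Pow(Add(-1, Mul(2, o)), Rational(1, 2)))
Pow(Add(Function('a')(-8), Function('t')(6)), 2) = Pow(Add(Pow(Add(-1, Mul(2, -8)), Rational(1, 2)), 6), 2) = Pow(Add(Pow(Add(-1, -16), Rational(1, 2)), 6), 2) = Pow(Add(Pow(-17, Rational(1, 2)), 6), 2) = Pow(Add(Mul(I, Pow(17, Rational(1, 2))), 6), 2) = Pow(Add(6, Mul(I, Pow(17, Rational(1, 2)))), 2)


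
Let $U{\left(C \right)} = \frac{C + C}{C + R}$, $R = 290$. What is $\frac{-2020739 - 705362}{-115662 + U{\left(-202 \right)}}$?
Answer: $\frac{59974222}{2544665} \approx 23.569$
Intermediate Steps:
$U{\left(C \right)} = \frac{2 C}{290 + C}$ ($U{\left(C \right)} = \frac{C + C}{C + 290} = \frac{2 C}{290 + C}$)
$\frac{-2020739 - 705362}{-115662 + U{\left(-202 \right)}} = \frac{-2020739 - 705362}{-115662 + 2 \left(-202\right) \frac{1}{290 - 202}} = - \frac{2726101}{-115662 + 2 \left(-202\right) \frac{1}{88}} = - \frac{2726101}{-115662 - \frac{101}{22}} = - \frac{2726101}{- \frac{2544665}{22}} = \left(-2726101\right) \left(- \frac{22}{2544665}\right) = \frac{59974222}{2544665}$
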